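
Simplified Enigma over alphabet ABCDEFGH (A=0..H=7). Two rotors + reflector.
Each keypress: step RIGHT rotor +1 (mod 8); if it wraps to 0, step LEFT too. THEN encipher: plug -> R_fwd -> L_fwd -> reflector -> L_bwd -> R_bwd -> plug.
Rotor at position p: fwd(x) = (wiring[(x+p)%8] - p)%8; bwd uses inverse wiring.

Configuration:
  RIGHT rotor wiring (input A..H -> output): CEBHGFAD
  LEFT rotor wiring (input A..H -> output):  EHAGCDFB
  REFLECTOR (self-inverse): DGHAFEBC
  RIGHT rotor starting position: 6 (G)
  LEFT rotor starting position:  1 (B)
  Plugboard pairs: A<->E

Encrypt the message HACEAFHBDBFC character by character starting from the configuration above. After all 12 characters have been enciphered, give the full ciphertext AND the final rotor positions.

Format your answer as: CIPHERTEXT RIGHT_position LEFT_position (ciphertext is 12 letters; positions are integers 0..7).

Char 1 ('H'): step: R->7, L=1; H->plug->H->R->B->L->H->refl->C->L'->E->R'->A->plug->E
Char 2 ('A'): step: R->0, L->2 (L advanced); A->plug->E->R->G->L->C->refl->H->L'->F->R'->F->plug->F
Char 3 ('C'): step: R->1, L=2; C->plug->C->R->G->L->C->refl->H->L'->F->R'->D->plug->D
Char 4 ('E'): step: R->2, L=2; E->plug->A->R->H->L->F->refl->E->L'->B->R'->F->plug->F
Char 5 ('A'): step: R->3, L=2; A->plug->E->R->A->L->G->refl->B->L'->D->R'->B->plug->B
Char 6 ('F'): step: R->4, L=2; F->plug->F->R->A->L->G->refl->B->L'->D->R'->H->plug->H
Char 7 ('H'): step: R->5, L=2; H->plug->H->R->B->L->E->refl->F->L'->H->R'->E->plug->A
Char 8 ('B'): step: R->6, L=2; B->plug->B->R->F->L->H->refl->C->L'->G->R'->D->plug->D
Char 9 ('D'): step: R->7, L=2; D->plug->D->R->C->L->A->refl->D->L'->E->R'->A->plug->E
Char 10 ('B'): step: R->0, L->3 (L advanced); B->plug->B->R->E->L->G->refl->B->L'->F->R'->F->plug->F
Char 11 ('F'): step: R->1, L=3; F->plug->F->R->H->L->F->refl->E->L'->G->R'->C->plug->C
Char 12 ('C'): step: R->2, L=3; C->plug->C->R->E->L->G->refl->B->L'->F->R'->B->plug->B
Final: ciphertext=EFDFBHADEFCB, RIGHT=2, LEFT=3

Answer: EFDFBHADEFCB 2 3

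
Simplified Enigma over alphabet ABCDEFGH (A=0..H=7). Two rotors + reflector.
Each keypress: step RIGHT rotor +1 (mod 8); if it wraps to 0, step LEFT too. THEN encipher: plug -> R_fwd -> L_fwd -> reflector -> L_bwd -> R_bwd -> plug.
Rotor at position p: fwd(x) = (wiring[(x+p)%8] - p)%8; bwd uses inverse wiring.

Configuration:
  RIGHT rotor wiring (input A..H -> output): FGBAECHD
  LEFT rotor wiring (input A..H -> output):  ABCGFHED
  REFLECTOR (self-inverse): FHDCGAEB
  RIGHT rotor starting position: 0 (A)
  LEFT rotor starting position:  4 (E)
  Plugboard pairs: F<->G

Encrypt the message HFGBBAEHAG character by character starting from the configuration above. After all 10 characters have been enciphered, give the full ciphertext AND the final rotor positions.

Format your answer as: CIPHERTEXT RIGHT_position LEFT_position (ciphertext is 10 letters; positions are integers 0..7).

Char 1 ('H'): step: R->1, L=4; H->plug->H->R->E->L->E->refl->G->L'->G->R'->F->plug->G
Char 2 ('F'): step: R->2, L=4; F->plug->G->R->D->L->H->refl->B->L'->A->R'->D->plug->D
Char 3 ('G'): step: R->3, L=4; G->plug->F->R->C->L->A->refl->F->L'->F->R'->A->plug->A
Char 4 ('B'): step: R->4, L=4; B->plug->B->R->G->L->G->refl->E->L'->E->R'->H->plug->H
Char 5 ('B'): step: R->5, L=4; B->plug->B->R->C->L->A->refl->F->L'->F->R'->A->plug->A
Char 6 ('A'): step: R->6, L=4; A->plug->A->R->B->L->D->refl->C->L'->H->R'->C->plug->C
Char 7 ('E'): step: R->7, L=4; E->plug->E->R->B->L->D->refl->C->L'->H->R'->C->plug->C
Char 8 ('H'): step: R->0, L->5 (L advanced); H->plug->H->R->D->L->D->refl->C->L'->A->R'->D->plug->D
Char 9 ('A'): step: R->1, L=5; A->plug->A->R->F->L->F->refl->A->L'->H->R'->C->plug->C
Char 10 ('G'): step: R->2, L=5; G->plug->F->R->B->L->H->refl->B->L'->G->R'->B->plug->B
Final: ciphertext=GDAHACCDCB, RIGHT=2, LEFT=5

Answer: GDAHACCDCB 2 5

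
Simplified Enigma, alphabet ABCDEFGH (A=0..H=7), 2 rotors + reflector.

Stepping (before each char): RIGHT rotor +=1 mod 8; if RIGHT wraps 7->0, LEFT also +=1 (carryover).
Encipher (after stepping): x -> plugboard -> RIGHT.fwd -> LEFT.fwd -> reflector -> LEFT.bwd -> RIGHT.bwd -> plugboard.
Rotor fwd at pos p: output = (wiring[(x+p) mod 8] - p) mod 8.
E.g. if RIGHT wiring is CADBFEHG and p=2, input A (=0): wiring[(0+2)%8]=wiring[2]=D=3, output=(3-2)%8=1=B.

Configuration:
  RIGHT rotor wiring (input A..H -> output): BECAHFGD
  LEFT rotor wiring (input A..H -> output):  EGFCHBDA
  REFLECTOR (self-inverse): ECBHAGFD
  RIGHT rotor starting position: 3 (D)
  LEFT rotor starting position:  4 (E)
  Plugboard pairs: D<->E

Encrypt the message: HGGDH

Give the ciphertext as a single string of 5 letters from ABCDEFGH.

Answer: AEHHC

Derivation:
Char 1 ('H'): step: R->4, L=4; H->plug->H->R->E->L->A->refl->E->L'->D->R'->A->plug->A
Char 2 ('G'): step: R->5, L=4; G->plug->G->R->D->L->E->refl->A->L'->E->R'->D->plug->E
Char 3 ('G'): step: R->6, L=4; G->plug->G->R->B->L->F->refl->G->L'->H->R'->H->plug->H
Char 4 ('D'): step: R->7, L=4; D->plug->E->R->B->L->F->refl->G->L'->H->R'->H->plug->H
Char 5 ('H'): step: R->0, L->5 (L advanced); H->plug->H->R->D->L->H->refl->D->L'->C->R'->C->plug->C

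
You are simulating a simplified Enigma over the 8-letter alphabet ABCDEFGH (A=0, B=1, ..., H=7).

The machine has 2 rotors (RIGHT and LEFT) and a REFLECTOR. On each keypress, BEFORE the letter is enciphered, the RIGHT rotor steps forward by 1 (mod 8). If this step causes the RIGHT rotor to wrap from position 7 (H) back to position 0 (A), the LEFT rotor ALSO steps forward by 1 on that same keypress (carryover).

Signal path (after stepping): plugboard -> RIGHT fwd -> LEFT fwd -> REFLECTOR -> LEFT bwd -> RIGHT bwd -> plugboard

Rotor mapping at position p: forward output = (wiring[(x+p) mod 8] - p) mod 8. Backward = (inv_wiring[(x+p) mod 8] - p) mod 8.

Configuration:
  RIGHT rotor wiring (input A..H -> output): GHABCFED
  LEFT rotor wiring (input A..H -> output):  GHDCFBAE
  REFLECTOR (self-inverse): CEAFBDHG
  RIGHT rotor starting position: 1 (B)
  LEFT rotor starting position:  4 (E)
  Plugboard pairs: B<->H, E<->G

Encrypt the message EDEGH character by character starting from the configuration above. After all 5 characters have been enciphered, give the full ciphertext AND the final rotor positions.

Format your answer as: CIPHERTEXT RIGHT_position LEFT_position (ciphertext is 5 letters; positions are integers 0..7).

Answer: DBFAD 6 4

Derivation:
Char 1 ('E'): step: R->2, L=4; E->plug->G->R->E->L->C->refl->A->L'->D->R'->D->plug->D
Char 2 ('D'): step: R->3, L=4; D->plug->D->R->B->L->F->refl->D->L'->F->R'->H->plug->B
Char 3 ('E'): step: R->4, L=4; E->plug->G->R->E->L->C->refl->A->L'->D->R'->F->plug->F
Char 4 ('G'): step: R->5, L=4; G->plug->E->R->C->L->E->refl->B->L'->A->R'->A->plug->A
Char 5 ('H'): step: R->6, L=4; H->plug->B->R->F->L->D->refl->F->L'->B->R'->D->plug->D
Final: ciphertext=DBFAD, RIGHT=6, LEFT=4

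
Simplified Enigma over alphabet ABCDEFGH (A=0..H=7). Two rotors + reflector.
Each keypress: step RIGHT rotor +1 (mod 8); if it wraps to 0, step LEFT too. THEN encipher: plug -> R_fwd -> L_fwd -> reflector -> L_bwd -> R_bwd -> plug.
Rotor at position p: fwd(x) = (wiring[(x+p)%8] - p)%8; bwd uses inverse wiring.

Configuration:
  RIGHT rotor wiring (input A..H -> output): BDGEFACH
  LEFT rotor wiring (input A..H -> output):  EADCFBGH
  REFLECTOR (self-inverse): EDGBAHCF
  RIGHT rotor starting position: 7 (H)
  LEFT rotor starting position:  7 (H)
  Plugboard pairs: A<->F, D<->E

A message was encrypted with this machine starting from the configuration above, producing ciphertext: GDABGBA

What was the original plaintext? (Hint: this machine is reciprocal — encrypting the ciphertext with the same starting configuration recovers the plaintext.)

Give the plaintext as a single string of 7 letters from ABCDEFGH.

Answer: DEBCDCC

Derivation:
Char 1 ('G'): step: R->0, L->0 (L advanced); G->plug->G->R->C->L->D->refl->B->L'->F->R'->E->plug->D
Char 2 ('D'): step: R->1, L=0; D->plug->E->R->H->L->H->refl->F->L'->E->R'->D->plug->E
Char 3 ('A'): step: R->2, L=0; A->plug->F->R->F->L->B->refl->D->L'->C->R'->B->plug->B
Char 4 ('B'): step: R->3, L=0; B->plug->B->R->C->L->D->refl->B->L'->F->R'->C->plug->C
Char 5 ('G'): step: R->4, L=0; G->plug->G->R->C->L->D->refl->B->L'->F->R'->E->plug->D
Char 6 ('B'): step: R->5, L=0; B->plug->B->R->F->L->B->refl->D->L'->C->R'->C->plug->C
Char 7 ('A'): step: R->6, L=0; A->plug->F->R->G->L->G->refl->C->L'->D->R'->C->plug->C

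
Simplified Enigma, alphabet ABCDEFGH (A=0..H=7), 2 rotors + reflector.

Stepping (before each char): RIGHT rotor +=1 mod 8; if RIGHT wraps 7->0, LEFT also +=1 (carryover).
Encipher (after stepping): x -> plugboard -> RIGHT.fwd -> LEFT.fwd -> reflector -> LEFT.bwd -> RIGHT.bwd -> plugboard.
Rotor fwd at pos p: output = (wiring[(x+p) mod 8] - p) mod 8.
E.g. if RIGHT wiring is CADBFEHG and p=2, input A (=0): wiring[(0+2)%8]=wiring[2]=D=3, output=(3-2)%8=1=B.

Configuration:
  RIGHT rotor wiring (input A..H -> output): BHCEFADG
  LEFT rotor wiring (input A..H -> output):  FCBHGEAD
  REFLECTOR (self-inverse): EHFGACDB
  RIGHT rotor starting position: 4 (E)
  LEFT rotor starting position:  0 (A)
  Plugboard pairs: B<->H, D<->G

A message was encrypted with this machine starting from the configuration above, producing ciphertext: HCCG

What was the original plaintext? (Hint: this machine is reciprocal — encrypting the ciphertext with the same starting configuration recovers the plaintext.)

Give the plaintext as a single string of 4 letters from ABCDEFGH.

Char 1 ('H'): step: R->5, L=0; H->plug->B->R->G->L->A->refl->E->L'->F->R'->F->plug->F
Char 2 ('C'): step: R->6, L=0; C->plug->C->R->D->L->H->refl->B->L'->C->R'->H->plug->B
Char 3 ('C'): step: R->7, L=0; C->plug->C->R->A->L->F->refl->C->L'->B->R'->G->plug->D
Char 4 ('G'): step: R->0, L->1 (L advanced); G->plug->D->R->E->L->D->refl->G->L'->C->R'->C->plug->C

Answer: FBDC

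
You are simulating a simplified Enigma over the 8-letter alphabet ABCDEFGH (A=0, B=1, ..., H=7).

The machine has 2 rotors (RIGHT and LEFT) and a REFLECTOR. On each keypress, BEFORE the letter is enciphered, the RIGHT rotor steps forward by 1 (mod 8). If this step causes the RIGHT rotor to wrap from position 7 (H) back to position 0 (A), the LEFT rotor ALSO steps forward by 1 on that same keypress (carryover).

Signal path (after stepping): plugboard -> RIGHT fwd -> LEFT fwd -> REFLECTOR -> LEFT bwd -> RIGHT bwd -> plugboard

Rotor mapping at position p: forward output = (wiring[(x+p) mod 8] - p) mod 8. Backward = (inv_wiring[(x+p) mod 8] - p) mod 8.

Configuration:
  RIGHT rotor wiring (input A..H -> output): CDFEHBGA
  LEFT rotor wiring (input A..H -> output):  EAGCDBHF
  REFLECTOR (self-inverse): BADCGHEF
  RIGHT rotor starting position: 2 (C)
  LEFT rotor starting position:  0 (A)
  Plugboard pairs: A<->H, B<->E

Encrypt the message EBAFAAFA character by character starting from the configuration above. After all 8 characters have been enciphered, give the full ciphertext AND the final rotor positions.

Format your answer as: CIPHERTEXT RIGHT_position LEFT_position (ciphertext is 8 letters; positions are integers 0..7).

Char 1 ('E'): step: R->3, L=0; E->plug->B->R->E->L->D->refl->C->L'->D->R'->D->plug->D
Char 2 ('B'): step: R->4, L=0; B->plug->E->R->G->L->H->refl->F->L'->H->R'->F->plug->F
Char 3 ('A'): step: R->5, L=0; A->plug->H->R->C->L->G->refl->E->L'->A->R'->F->plug->F
Char 4 ('F'): step: R->6, L=0; F->plug->F->R->G->L->H->refl->F->L'->H->R'->E->plug->B
Char 5 ('A'): step: R->7, L=0; A->plug->H->R->H->L->F->refl->H->L'->G->R'->D->plug->D
Char 6 ('A'): step: R->0, L->1 (L advanced); A->plug->H->R->A->L->H->refl->F->L'->B->R'->F->plug->F
Char 7 ('F'): step: R->1, L=1; F->plug->F->R->F->L->G->refl->E->L'->G->R'->D->plug->D
Char 8 ('A'): step: R->2, L=1; A->plug->H->R->B->L->F->refl->H->L'->A->R'->G->plug->G
Final: ciphertext=DFFBDFDG, RIGHT=2, LEFT=1

Answer: DFFBDFDG 2 1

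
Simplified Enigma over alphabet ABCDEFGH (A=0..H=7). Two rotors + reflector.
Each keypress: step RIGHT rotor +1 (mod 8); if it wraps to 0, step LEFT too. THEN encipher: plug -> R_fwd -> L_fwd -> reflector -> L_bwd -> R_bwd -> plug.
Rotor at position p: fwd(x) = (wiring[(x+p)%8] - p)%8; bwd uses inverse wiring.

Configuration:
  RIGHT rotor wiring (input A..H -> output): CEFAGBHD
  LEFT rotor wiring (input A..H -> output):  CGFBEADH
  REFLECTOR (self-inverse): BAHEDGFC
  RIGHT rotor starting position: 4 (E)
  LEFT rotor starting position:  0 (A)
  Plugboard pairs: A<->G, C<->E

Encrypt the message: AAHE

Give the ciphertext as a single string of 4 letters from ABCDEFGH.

Char 1 ('A'): step: R->5, L=0; A->plug->G->R->D->L->B->refl->A->L'->F->R'->D->plug->D
Char 2 ('A'): step: R->6, L=0; A->plug->G->R->A->L->C->refl->H->L'->H->R'->E->plug->C
Char 3 ('H'): step: R->7, L=0; H->plug->H->R->A->L->C->refl->H->L'->H->R'->F->plug->F
Char 4 ('E'): step: R->0, L->1 (L advanced); E->plug->C->R->F->L->C->refl->H->L'->E->R'->B->plug->B

Answer: DCFB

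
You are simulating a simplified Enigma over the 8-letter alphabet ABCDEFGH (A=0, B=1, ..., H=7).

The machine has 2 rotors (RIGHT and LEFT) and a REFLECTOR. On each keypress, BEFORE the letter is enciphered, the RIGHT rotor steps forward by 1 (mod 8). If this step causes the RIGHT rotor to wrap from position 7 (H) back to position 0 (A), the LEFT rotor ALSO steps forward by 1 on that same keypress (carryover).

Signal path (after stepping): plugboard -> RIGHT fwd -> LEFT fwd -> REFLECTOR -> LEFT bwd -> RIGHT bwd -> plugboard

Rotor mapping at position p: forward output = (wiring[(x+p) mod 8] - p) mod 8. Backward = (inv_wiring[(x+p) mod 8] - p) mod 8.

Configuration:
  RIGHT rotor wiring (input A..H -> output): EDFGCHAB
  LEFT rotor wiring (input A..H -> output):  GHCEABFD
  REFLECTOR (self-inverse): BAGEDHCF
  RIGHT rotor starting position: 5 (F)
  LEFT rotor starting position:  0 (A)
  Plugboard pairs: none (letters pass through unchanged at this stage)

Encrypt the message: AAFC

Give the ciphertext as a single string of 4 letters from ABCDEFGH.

Answer: FGBA

Derivation:
Char 1 ('A'): step: R->6, L=0; A->plug->A->R->C->L->C->refl->G->L'->A->R'->F->plug->F
Char 2 ('A'): step: R->7, L=0; A->plug->A->R->C->L->C->refl->G->L'->A->R'->G->plug->G
Char 3 ('F'): step: R->0, L->1 (L advanced); F->plug->F->R->H->L->F->refl->H->L'->D->R'->B->plug->B
Char 4 ('C'): step: R->1, L=1; C->plug->C->R->F->L->E->refl->D->L'->C->R'->A->plug->A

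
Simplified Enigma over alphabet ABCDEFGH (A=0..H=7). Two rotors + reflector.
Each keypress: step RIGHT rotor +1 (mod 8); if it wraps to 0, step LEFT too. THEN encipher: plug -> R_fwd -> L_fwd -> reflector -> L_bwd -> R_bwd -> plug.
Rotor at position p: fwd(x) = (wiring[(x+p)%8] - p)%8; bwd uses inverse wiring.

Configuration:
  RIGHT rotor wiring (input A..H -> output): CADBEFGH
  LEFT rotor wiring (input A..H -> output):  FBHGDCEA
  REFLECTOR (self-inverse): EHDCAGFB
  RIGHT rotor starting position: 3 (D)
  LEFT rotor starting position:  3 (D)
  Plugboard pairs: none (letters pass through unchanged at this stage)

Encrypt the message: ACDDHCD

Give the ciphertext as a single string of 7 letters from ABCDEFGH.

Char 1 ('A'): step: R->4, L=3; A->plug->A->R->A->L->D->refl->C->L'->F->R'->H->plug->H
Char 2 ('C'): step: R->5, L=3; C->plug->C->R->C->L->H->refl->B->L'->D->R'->E->plug->E
Char 3 ('D'): step: R->6, L=3; D->plug->D->R->C->L->H->refl->B->L'->D->R'->F->plug->F
Char 4 ('D'): step: R->7, L=3; D->plug->D->R->E->L->F->refl->G->L'->G->R'->G->plug->G
Char 5 ('H'): step: R->0, L->4 (L advanced); H->plug->H->R->H->L->C->refl->D->L'->G->R'->G->plug->G
Char 6 ('C'): step: R->1, L=4; C->plug->C->R->A->L->H->refl->B->L'->E->R'->E->plug->E
Char 7 ('D'): step: R->2, L=4; D->plug->D->R->D->L->E->refl->A->L'->C->R'->C->plug->C

Answer: HEFGGEC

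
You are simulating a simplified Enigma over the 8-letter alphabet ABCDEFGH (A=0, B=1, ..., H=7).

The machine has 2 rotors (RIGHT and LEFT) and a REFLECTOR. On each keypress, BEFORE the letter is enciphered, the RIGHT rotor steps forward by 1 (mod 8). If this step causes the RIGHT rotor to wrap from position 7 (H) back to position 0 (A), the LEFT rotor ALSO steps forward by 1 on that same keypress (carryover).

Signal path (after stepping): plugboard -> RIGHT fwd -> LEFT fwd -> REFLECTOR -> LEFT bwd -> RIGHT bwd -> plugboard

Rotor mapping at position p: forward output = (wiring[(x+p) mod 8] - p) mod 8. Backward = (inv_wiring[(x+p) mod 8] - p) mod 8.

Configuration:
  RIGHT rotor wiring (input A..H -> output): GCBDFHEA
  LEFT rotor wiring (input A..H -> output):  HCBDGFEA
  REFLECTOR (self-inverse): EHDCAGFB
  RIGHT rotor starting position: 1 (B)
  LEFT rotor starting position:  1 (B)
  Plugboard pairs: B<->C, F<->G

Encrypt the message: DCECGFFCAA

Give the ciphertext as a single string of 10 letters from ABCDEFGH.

Answer: EEFBCGDAED

Derivation:
Char 1 ('D'): step: R->2, L=1; D->plug->D->R->F->L->D->refl->C->L'->C->R'->E->plug->E
Char 2 ('C'): step: R->3, L=1; C->plug->B->R->C->L->C->refl->D->L'->F->R'->E->plug->E
Char 3 ('E'): step: R->4, L=1; E->plug->E->R->C->L->C->refl->D->L'->F->R'->G->plug->F
Char 4 ('C'): step: R->5, L=1; C->plug->B->R->H->L->G->refl->F->L'->D->R'->C->plug->B
Char 5 ('G'): step: R->6, L=1; G->plug->F->R->F->L->D->refl->C->L'->C->R'->B->plug->C
Char 6 ('F'): step: R->7, L=1; F->plug->G->R->A->L->B->refl->H->L'->G->R'->F->plug->G
Char 7 ('F'): step: R->0, L->2 (L advanced); F->plug->G->R->E->L->C->refl->D->L'->D->R'->D->plug->D
Char 8 ('C'): step: R->1, L=2; C->plug->B->R->A->L->H->refl->B->L'->B->R'->A->plug->A
Char 9 ('A'): step: R->2, L=2; A->plug->A->R->H->L->A->refl->E->L'->C->R'->E->plug->E
Char 10 ('A'): step: R->3, L=2; A->plug->A->R->A->L->H->refl->B->L'->B->R'->D->plug->D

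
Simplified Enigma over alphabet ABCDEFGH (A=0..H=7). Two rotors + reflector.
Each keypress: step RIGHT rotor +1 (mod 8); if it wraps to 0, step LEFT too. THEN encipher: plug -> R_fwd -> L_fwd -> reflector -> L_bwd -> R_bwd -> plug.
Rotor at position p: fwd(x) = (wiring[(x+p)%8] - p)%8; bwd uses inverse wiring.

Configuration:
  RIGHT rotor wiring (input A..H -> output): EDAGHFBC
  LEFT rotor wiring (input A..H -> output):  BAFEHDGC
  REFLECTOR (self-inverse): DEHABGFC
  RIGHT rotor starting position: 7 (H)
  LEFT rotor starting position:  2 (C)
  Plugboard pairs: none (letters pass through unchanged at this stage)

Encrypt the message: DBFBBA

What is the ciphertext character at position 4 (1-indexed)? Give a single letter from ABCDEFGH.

Char 1 ('D'): step: R->0, L->3 (L advanced); D->plug->D->R->G->L->F->refl->G->L'->F->R'->F->plug->F
Char 2 ('B'): step: R->1, L=3; B->plug->B->R->H->L->C->refl->H->L'->E->R'->E->plug->E
Char 3 ('F'): step: R->2, L=3; F->plug->F->R->A->L->B->refl->E->L'->B->R'->H->plug->H
Char 4 ('B'): step: R->3, L=3; B->plug->B->R->E->L->H->refl->C->L'->H->R'->E->plug->E

E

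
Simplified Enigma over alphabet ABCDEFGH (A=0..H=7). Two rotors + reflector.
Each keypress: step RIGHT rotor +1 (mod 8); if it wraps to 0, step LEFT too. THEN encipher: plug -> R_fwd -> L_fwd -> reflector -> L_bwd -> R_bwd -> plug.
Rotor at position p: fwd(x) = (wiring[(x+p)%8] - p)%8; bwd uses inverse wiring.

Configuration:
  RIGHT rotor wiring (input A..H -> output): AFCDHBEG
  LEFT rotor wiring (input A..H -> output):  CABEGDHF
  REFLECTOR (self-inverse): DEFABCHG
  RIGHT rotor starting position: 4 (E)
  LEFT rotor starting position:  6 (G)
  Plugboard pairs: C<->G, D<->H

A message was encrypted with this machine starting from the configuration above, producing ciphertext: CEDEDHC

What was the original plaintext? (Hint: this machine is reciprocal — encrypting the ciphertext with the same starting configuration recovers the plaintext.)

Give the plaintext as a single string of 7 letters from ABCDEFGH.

Answer: AABFBBG

Derivation:
Char 1 ('C'): step: R->5, L=6; C->plug->G->R->G->L->A->refl->D->L'->E->R'->A->plug->A
Char 2 ('E'): step: R->6, L=6; E->plug->E->R->E->L->D->refl->A->L'->G->R'->A->plug->A
Char 3 ('D'): step: R->7, L=6; D->plug->H->R->F->L->G->refl->H->L'->B->R'->B->plug->B
Char 4 ('E'): step: R->0, L->7 (L advanced); E->plug->E->R->H->L->A->refl->D->L'->B->R'->F->plug->F
Char 5 ('D'): step: R->1, L=7; D->plug->H->R->H->L->A->refl->D->L'->B->R'->B->plug->B
Char 6 ('H'): step: R->2, L=7; H->plug->D->R->H->L->A->refl->D->L'->B->R'->B->plug->B
Char 7 ('C'): step: R->3, L=7; C->plug->G->R->C->L->B->refl->E->L'->G->R'->C->plug->G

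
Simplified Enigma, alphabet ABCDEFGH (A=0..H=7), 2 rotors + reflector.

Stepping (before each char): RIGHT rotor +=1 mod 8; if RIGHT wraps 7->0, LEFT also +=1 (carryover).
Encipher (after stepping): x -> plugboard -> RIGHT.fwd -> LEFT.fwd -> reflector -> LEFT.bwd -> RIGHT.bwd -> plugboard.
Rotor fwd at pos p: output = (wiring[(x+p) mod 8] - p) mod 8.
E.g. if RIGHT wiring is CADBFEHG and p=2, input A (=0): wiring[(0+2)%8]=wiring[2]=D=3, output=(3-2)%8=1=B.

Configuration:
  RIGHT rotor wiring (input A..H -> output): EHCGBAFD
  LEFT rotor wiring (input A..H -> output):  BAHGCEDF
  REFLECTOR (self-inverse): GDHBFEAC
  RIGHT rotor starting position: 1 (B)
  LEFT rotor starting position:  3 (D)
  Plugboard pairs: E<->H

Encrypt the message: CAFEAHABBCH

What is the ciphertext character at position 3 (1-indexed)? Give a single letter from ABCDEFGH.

Char 1 ('C'): step: R->2, L=3; C->plug->C->R->H->L->E->refl->F->L'->G->R'->D->plug->D
Char 2 ('A'): step: R->3, L=3; A->plug->A->R->D->L->A->refl->G->L'->F->R'->C->plug->C
Char 3 ('F'): step: R->4, L=3; F->plug->F->R->D->L->A->refl->G->L'->F->R'->A->plug->A

A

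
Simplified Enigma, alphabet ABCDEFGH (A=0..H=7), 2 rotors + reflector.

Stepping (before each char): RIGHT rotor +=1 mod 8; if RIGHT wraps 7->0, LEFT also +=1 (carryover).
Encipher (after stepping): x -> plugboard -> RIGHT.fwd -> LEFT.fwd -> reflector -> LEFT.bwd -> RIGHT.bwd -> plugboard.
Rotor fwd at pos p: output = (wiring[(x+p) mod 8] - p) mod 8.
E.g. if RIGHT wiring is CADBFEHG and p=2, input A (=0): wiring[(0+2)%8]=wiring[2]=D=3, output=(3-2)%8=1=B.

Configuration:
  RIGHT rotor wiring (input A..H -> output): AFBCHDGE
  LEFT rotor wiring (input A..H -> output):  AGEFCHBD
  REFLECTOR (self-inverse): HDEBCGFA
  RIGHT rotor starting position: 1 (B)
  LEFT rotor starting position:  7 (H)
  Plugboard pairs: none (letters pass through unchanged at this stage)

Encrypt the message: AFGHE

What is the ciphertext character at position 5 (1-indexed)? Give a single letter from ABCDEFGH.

Char 1 ('A'): step: R->2, L=7; A->plug->A->R->H->L->C->refl->E->L'->A->R'->B->plug->B
Char 2 ('F'): step: R->3, L=7; F->plug->F->R->F->L->D->refl->B->L'->B->R'->E->plug->E
Char 3 ('G'): step: R->4, L=7; G->plug->G->R->F->L->D->refl->B->L'->B->R'->F->plug->F
Char 4 ('H'): step: R->5, L=7; H->plug->H->R->C->L->H->refl->A->L'->G->R'->A->plug->A
Char 5 ('E'): step: R->6, L=7; E->plug->E->R->D->L->F->refl->G->L'->E->R'->F->plug->F

F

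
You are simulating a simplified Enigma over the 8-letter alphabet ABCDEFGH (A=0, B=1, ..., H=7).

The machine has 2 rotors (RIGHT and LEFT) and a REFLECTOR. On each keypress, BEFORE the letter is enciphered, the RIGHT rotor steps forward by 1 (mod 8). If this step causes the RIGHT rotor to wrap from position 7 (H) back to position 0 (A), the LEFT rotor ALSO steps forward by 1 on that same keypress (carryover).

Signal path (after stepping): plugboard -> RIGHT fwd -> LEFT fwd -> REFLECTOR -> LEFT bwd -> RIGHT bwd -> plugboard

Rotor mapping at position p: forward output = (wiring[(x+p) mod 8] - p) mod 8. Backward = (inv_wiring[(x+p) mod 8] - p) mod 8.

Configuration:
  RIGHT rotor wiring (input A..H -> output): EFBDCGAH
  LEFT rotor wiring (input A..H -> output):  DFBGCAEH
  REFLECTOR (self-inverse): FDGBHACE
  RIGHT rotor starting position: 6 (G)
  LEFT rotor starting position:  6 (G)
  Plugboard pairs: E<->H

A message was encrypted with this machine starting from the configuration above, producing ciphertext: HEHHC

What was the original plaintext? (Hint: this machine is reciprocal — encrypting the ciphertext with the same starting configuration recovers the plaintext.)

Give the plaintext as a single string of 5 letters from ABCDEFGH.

Char 1 ('H'): step: R->7, L=6; H->plug->E->R->E->L->D->refl->B->L'->B->R'->H->plug->E
Char 2 ('E'): step: R->0, L->7 (L advanced); E->plug->H->R->H->L->F->refl->A->L'->A->R'->G->plug->G
Char 3 ('H'): step: R->1, L=7; H->plug->E->R->F->L->D->refl->B->L'->G->R'->G->plug->G
Char 4 ('H'): step: R->2, L=7; H->plug->E->R->G->L->B->refl->D->L'->F->R'->F->plug->F
Char 5 ('C'): step: R->3, L=7; C->plug->C->R->D->L->C->refl->G->L'->C->R'->G->plug->G

Answer: EGGFG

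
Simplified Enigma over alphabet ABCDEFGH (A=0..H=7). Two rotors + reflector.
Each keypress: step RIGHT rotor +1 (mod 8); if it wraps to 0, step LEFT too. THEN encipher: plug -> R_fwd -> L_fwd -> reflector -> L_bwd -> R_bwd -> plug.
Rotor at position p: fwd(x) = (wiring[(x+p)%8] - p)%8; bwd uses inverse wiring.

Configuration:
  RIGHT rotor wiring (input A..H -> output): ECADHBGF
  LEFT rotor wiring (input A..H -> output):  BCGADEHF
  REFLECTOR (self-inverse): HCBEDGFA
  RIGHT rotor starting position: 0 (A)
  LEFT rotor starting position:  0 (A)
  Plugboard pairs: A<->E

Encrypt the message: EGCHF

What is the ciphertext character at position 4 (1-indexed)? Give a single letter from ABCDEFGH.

Char 1 ('E'): step: R->1, L=0; E->plug->A->R->B->L->C->refl->B->L'->A->R'->E->plug->A
Char 2 ('G'): step: R->2, L=0; G->plug->G->R->C->L->G->refl->F->L'->H->R'->D->plug->D
Char 3 ('C'): step: R->3, L=0; C->plug->C->R->G->L->H->refl->A->L'->D->R'->D->plug->D
Char 4 ('H'): step: R->4, L=0; H->plug->H->R->H->L->F->refl->G->L'->C->R'->C->plug->C

C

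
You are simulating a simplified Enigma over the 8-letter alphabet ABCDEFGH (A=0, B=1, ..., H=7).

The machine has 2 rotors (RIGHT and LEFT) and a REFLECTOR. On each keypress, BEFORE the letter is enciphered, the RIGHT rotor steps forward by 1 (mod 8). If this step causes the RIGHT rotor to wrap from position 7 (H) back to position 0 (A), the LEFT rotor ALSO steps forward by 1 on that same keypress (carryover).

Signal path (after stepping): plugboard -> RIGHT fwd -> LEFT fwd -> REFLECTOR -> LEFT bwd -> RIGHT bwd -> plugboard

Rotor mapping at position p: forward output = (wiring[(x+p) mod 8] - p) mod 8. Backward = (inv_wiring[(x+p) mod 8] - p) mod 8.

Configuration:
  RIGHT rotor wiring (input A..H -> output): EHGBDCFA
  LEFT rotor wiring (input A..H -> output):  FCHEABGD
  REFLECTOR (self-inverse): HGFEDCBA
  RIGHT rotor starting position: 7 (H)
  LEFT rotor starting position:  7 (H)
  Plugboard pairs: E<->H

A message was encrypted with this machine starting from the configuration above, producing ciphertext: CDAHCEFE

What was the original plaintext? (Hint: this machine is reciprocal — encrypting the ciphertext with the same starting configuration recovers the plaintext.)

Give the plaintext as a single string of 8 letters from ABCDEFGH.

Char 1 ('C'): step: R->0, L->0 (L advanced); C->plug->C->R->G->L->G->refl->B->L'->F->R'->G->plug->G
Char 2 ('D'): step: R->1, L=0; D->plug->D->R->C->L->H->refl->A->L'->E->R'->F->plug->F
Char 3 ('A'): step: R->2, L=0; A->plug->A->R->E->L->A->refl->H->L'->C->R'->G->plug->G
Char 4 ('H'): step: R->3, L=0; H->plug->E->R->F->L->B->refl->G->L'->G->R'->A->plug->A
Char 5 ('C'): step: R->4, L=0; C->plug->C->R->B->L->C->refl->F->L'->A->R'->E->plug->H
Char 6 ('E'): step: R->5, L=0; E->plug->H->R->G->L->G->refl->B->L'->F->R'->A->plug->A
Char 7 ('F'): step: R->6, L=0; F->plug->F->R->D->L->E->refl->D->L'->H->R'->A->plug->A
Char 8 ('E'): step: R->7, L=0; E->plug->H->R->G->L->G->refl->B->L'->F->R'->B->plug->B

Answer: GFGAHAAB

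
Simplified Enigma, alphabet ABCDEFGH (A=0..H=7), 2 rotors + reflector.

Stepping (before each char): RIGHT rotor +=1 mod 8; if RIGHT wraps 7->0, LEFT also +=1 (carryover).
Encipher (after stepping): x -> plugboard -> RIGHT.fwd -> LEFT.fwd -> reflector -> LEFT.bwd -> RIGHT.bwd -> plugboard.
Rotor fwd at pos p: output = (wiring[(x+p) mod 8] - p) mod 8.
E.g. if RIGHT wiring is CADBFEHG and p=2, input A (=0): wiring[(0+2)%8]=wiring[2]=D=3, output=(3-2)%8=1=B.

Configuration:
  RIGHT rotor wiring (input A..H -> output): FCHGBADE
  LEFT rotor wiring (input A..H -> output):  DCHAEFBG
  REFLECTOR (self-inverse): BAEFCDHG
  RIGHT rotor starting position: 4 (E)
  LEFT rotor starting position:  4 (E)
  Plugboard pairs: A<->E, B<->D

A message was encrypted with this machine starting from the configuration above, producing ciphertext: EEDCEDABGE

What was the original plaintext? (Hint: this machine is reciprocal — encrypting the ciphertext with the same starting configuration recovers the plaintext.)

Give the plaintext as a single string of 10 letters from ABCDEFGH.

Answer: CBFGCBCHAA

Derivation:
Char 1 ('E'): step: R->5, L=4; E->plug->A->R->D->L->C->refl->E->L'->H->R'->C->plug->C
Char 2 ('E'): step: R->6, L=4; E->plug->A->R->F->L->G->refl->H->L'->E->R'->D->plug->B
Char 3 ('D'): step: R->7, L=4; D->plug->B->R->G->L->D->refl->F->L'->C->R'->F->plug->F
Char 4 ('C'): step: R->0, L->5 (L advanced); C->plug->C->R->H->L->H->refl->G->L'->D->R'->G->plug->G
Char 5 ('E'): step: R->1, L=5; E->plug->A->R->B->L->E->refl->C->L'->F->R'->C->plug->C
Char 6 ('D'): step: R->2, L=5; D->plug->B->R->E->L->F->refl->D->L'->G->R'->D->plug->B
Char 7 ('A'): step: R->3, L=5; A->plug->E->R->B->L->E->refl->C->L'->F->R'->C->plug->C
Char 8 ('B'): step: R->4, L=5; B->plug->D->R->A->L->A->refl->B->L'->C->R'->H->plug->H
Char 9 ('G'): step: R->5, L=5; G->plug->G->R->B->L->E->refl->C->L'->F->R'->E->plug->A
Char 10 ('E'): step: R->6, L=5; E->plug->A->R->F->L->C->refl->E->L'->B->R'->E->plug->A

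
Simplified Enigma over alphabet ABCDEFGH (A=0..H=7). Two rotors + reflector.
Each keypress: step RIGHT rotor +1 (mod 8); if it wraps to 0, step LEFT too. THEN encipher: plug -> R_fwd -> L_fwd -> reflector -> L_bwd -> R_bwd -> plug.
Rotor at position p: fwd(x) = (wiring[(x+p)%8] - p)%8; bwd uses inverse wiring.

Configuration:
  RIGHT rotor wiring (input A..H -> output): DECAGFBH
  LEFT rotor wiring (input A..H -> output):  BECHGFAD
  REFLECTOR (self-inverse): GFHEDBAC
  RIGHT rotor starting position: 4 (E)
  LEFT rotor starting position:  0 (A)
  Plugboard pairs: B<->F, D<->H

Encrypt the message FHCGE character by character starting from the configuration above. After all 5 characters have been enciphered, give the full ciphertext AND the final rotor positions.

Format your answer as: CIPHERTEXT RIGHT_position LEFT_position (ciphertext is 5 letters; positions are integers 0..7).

Char 1 ('F'): step: R->5, L=0; F->plug->B->R->E->L->G->refl->A->L'->G->R'->D->plug->H
Char 2 ('H'): step: R->6, L=0; H->plug->D->R->G->L->A->refl->G->L'->E->R'->E->plug->E
Char 3 ('C'): step: R->7, L=0; C->plug->C->R->F->L->F->refl->B->L'->A->R'->A->plug->A
Char 4 ('G'): step: R->0, L->1 (L advanced); G->plug->G->R->B->L->B->refl->F->L'->D->R'->A->plug->A
Char 5 ('E'): step: R->1, L=1; E->plug->E->R->E->L->E->refl->D->L'->A->R'->F->plug->B
Final: ciphertext=HEAAB, RIGHT=1, LEFT=1

Answer: HEAAB 1 1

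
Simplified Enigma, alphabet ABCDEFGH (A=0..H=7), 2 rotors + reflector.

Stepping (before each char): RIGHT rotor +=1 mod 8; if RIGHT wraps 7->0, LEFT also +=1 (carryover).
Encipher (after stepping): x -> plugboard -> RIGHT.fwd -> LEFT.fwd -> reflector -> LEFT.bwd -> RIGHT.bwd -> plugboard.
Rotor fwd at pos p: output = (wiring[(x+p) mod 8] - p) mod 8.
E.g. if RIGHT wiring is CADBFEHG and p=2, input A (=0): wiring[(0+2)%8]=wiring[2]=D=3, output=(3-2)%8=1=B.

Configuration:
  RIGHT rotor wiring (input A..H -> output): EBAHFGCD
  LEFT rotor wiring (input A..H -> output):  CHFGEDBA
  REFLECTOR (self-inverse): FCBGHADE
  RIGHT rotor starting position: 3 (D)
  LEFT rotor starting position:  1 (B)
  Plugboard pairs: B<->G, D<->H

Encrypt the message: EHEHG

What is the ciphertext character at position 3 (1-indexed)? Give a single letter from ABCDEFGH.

Char 1 ('E'): step: R->4, L=1; E->plug->E->R->A->L->G->refl->D->L'->D->R'->H->plug->D
Char 2 ('H'): step: R->5, L=1; H->plug->D->R->H->L->B->refl->C->L'->E->R'->E->plug->E
Char 3 ('E'): step: R->6, L=1; E->plug->E->R->C->L->F->refl->A->L'->F->R'->B->plug->G

G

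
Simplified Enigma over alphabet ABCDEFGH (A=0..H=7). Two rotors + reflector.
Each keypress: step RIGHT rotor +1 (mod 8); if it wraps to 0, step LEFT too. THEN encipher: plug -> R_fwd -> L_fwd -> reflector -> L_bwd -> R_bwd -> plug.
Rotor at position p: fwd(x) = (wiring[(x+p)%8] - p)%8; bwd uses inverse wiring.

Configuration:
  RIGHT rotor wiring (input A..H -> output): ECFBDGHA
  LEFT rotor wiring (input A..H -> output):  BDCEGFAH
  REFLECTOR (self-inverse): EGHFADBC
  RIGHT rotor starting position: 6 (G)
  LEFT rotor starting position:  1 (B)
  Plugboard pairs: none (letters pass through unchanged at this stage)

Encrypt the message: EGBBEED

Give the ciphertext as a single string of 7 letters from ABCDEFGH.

Char 1 ('E'): step: R->7, L=1; E->plug->E->R->C->L->D->refl->F->L'->D->R'->C->plug->C
Char 2 ('G'): step: R->0, L->2 (L advanced); G->plug->G->R->H->L->B->refl->G->L'->E->R'->A->plug->A
Char 3 ('B'): step: R->1, L=2; B->plug->B->R->E->L->G->refl->B->L'->H->R'->G->plug->G
Char 4 ('B'): step: R->2, L=2; B->plug->B->R->H->L->B->refl->G->L'->E->R'->D->plug->D
Char 5 ('E'): step: R->3, L=2; E->plug->E->R->F->L->F->refl->D->L'->D->R'->C->plug->C
Char 6 ('E'): step: R->4, L=2; E->plug->E->R->A->L->A->refl->E->L'->C->R'->B->plug->B
Char 7 ('D'): step: R->5, L=2; D->plug->D->R->H->L->B->refl->G->L'->E->R'->G->plug->G

Answer: CAGDCBG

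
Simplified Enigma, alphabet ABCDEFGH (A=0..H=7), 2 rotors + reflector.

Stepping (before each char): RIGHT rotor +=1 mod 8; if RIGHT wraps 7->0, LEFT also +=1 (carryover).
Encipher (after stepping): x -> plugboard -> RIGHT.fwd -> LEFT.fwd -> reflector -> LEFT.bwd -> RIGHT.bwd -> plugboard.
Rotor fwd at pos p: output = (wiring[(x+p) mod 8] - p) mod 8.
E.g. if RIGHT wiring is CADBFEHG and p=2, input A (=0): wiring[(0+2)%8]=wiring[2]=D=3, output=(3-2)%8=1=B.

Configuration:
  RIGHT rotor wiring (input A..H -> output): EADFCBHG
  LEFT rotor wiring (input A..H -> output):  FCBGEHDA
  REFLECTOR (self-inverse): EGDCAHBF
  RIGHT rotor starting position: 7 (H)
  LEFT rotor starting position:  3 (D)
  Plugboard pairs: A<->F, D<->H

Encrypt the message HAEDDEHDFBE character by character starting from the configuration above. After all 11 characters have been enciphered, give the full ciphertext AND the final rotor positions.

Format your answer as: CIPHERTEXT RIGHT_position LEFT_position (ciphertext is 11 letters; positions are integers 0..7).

Answer: FBAEGGCAGEB 2 5

Derivation:
Char 1 ('H'): step: R->0, L->4 (L advanced); H->plug->D->R->F->L->G->refl->B->L'->E->R'->A->plug->F
Char 2 ('A'): step: R->1, L=4; A->plug->F->R->G->L->F->refl->H->L'->C->R'->B->plug->B
Char 3 ('E'): step: R->2, L=4; E->plug->E->R->F->L->G->refl->B->L'->E->R'->F->plug->A
Char 4 ('D'): step: R->3, L=4; D->plug->H->R->A->L->A->refl->E->L'->D->R'->E->plug->E
Char 5 ('D'): step: R->4, L=4; D->plug->H->R->B->L->D->refl->C->L'->H->R'->G->plug->G
Char 6 ('E'): step: R->5, L=4; E->plug->E->R->D->L->E->refl->A->L'->A->R'->G->plug->G
Char 7 ('H'): step: R->6, L=4; H->plug->D->R->C->L->H->refl->F->L'->G->R'->C->plug->C
Char 8 ('D'): step: R->7, L=4; D->plug->H->R->A->L->A->refl->E->L'->D->R'->F->plug->A
Char 9 ('F'): step: R->0, L->5 (L advanced); F->plug->A->R->E->L->F->refl->H->L'->H->R'->G->plug->G
Char 10 ('B'): step: R->1, L=5; B->plug->B->R->C->L->D->refl->C->L'->A->R'->E->plug->E
Char 11 ('E'): step: R->2, L=5; E->plug->E->R->F->L->E->refl->A->L'->D->R'->B->plug->B
Final: ciphertext=FBAEGGCAGEB, RIGHT=2, LEFT=5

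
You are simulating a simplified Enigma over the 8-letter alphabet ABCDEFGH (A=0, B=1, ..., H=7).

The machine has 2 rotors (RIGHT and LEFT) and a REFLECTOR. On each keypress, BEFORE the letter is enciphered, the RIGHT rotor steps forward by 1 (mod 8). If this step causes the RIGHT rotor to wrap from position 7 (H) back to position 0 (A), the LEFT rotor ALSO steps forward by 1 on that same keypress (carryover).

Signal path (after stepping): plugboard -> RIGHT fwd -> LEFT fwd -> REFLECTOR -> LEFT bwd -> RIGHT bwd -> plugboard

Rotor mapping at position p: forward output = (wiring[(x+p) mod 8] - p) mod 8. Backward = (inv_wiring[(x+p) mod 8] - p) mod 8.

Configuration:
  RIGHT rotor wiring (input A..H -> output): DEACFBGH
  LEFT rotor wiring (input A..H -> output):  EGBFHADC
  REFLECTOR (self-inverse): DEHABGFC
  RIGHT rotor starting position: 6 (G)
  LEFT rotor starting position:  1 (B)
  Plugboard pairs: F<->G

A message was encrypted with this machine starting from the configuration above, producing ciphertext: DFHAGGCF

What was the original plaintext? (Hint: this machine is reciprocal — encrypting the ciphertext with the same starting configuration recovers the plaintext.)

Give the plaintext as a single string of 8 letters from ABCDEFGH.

Answer: HCABCHGG

Derivation:
Char 1 ('D'): step: R->7, L=1; D->plug->D->R->B->L->A->refl->D->L'->H->R'->H->plug->H
Char 2 ('F'): step: R->0, L->2 (L advanced); F->plug->G->R->G->L->C->refl->H->L'->A->R'->C->plug->C
Char 3 ('H'): step: R->1, L=2; H->plug->H->R->C->L->F->refl->G->L'->D->R'->A->plug->A
Char 4 ('A'): step: R->2, L=2; A->plug->A->R->G->L->C->refl->H->L'->A->R'->B->plug->B
Char 5 ('G'): step: R->3, L=2; G->plug->F->R->A->L->H->refl->C->L'->G->R'->C->plug->C
Char 6 ('G'): step: R->4, L=2; G->plug->F->R->A->L->H->refl->C->L'->G->R'->H->plug->H
Char 7 ('C'): step: R->5, L=2; C->plug->C->R->C->L->F->refl->G->L'->D->R'->F->plug->G
Char 8 ('F'): step: R->6, L=2; F->plug->G->R->H->L->E->refl->B->L'->E->R'->F->plug->G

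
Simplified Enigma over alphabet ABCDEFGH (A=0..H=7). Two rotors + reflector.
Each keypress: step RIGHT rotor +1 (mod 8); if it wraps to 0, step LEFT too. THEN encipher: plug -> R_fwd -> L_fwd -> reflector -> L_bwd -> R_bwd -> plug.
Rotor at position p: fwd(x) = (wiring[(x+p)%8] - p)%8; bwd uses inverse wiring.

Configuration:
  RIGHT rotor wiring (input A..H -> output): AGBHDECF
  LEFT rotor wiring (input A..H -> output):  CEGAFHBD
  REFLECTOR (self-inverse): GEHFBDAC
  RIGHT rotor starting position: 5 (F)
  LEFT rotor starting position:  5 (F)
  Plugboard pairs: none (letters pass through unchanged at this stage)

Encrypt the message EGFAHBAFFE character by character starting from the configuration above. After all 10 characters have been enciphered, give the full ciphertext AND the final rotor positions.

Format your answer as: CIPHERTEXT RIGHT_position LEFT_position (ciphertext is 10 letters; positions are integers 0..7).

Char 1 ('E'): step: R->6, L=5; E->plug->E->R->D->L->F->refl->D->L'->G->R'->H->plug->H
Char 2 ('G'): step: R->7, L=5; G->plug->G->R->F->L->B->refl->E->L'->B->R'->B->plug->B
Char 3 ('F'): step: R->0, L->6 (L advanced); F->plug->F->R->E->L->A->refl->G->L'->D->R'->E->plug->E
Char 4 ('A'): step: R->1, L=6; A->plug->A->R->F->L->C->refl->H->L'->G->R'->C->plug->C
Char 5 ('H'): step: R->2, L=6; H->plug->H->R->E->L->A->refl->G->L'->D->R'->F->plug->F
Char 6 ('B'): step: R->3, L=6; B->plug->B->R->A->L->D->refl->F->L'->B->R'->C->plug->C
Char 7 ('A'): step: R->4, L=6; A->plug->A->R->H->L->B->refl->E->L'->C->R'->F->plug->F
Char 8 ('F'): step: R->5, L=6; F->plug->F->R->E->L->A->refl->G->L'->D->R'->D->plug->D
Char 9 ('F'): step: R->6, L=6; F->plug->F->R->B->L->F->refl->D->L'->A->R'->D->plug->D
Char 10 ('E'): step: R->7, L=6; E->plug->E->R->A->L->D->refl->F->L'->B->R'->B->plug->B
Final: ciphertext=HBECFCFDDB, RIGHT=7, LEFT=6

Answer: HBECFCFDDB 7 6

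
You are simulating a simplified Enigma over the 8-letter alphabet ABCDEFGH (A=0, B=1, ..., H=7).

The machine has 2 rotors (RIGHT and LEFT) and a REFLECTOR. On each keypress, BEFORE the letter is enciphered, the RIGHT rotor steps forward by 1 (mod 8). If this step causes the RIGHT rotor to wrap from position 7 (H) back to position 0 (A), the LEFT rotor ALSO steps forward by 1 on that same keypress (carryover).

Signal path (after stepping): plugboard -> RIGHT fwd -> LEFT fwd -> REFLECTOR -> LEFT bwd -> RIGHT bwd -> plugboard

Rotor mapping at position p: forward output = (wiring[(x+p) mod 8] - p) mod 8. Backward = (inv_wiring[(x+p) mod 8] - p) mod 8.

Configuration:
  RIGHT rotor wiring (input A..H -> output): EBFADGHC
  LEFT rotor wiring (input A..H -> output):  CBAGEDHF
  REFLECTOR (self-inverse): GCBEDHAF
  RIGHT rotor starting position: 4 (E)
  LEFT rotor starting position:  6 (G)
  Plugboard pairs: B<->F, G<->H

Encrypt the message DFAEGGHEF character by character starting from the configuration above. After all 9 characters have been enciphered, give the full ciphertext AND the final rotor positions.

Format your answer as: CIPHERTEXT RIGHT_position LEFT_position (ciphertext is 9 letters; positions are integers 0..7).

Char 1 ('D'): step: R->5, L=6; D->plug->D->R->H->L->F->refl->H->L'->B->R'->A->plug->A
Char 2 ('F'): step: R->6, L=6; F->plug->B->R->E->L->C->refl->B->L'->A->R'->H->plug->G
Char 3 ('A'): step: R->7, L=6; A->plug->A->R->D->L->D->refl->E->L'->C->R'->C->plug->C
Char 4 ('E'): step: R->0, L->7 (L advanced); E->plug->E->R->D->L->B->refl->C->L'->C->R'->H->plug->G
Char 5 ('G'): step: R->1, L=7; G->plug->H->R->D->L->B->refl->C->L'->C->R'->D->plug->D
Char 6 ('G'): step: R->2, L=7; G->plug->H->R->H->L->A->refl->G->L'->A->R'->F->plug->B
Char 7 ('H'): step: R->3, L=7; H->plug->G->R->G->L->E->refl->D->L'->B->R'->F->plug->B
Char 8 ('E'): step: R->4, L=7; E->plug->E->R->A->L->G->refl->A->L'->H->R'->A->plug->A
Char 9 ('F'): step: R->5, L=7; F->plug->B->R->C->L->C->refl->B->L'->D->R'->G->plug->H
Final: ciphertext=AGCGDBBAH, RIGHT=5, LEFT=7

Answer: AGCGDBBAH 5 7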